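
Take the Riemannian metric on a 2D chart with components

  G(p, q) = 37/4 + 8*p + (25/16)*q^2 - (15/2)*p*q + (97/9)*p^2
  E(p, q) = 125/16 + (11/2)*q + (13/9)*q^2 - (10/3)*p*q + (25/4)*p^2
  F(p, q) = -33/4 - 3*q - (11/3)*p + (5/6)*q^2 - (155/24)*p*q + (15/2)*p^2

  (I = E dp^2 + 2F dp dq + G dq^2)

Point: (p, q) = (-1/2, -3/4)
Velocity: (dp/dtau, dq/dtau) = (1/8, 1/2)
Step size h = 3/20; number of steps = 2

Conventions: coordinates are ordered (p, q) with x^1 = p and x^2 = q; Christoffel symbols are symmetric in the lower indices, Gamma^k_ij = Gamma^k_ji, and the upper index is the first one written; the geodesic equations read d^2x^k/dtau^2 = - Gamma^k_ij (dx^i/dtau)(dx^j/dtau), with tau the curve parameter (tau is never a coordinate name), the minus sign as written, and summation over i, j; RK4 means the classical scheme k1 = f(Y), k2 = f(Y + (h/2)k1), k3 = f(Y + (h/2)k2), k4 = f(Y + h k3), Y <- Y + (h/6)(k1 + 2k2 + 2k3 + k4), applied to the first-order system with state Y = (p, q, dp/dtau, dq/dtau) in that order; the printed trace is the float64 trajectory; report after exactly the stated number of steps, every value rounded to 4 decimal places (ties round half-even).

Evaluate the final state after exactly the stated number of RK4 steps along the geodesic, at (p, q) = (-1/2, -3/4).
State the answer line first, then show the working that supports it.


Answer: p = -0.4590, q = -0.5990, dp/dtau = 0.1464, dq/dtau = 0.5054

f(Y) = (dp/dtau, dq/dtau, -Gamma^p_ij Y'^i Y'^j, -Gamma^q_ij Y'^i Y'^j) with the Gammas evaluated at the stage position; h = 0.150000; intermediate values shown to 6 dp
step 0: p = -0.5000, q = -0.7500, dp/dtau = 0.1250, dq/dtau = 0.5000
step 1:
  k1: at (p, q) = (-0.500000, -0.750000), (dp/dtau, dq/dtau) = (0.125000, 0.500000); Gamma_ppp = -4.466216, Gamma_ppq = 1.931445, Gamma_pqq = -1.073298, Gamma_qpp = -4.621821, Gamma_qpq = 1.600804, Gamma_qqq = -0.640975; k1 = (0.125000, 0.500000, 0.096679, 0.032359)
  k2: at (p, q) = (-0.490625, -0.712500), (dp/dtau, dq/dtau) = (0.132251, 0.502427); Gamma_ppp = -4.422732, Gamma_ppq = 1.885424, Gamma_pqq = -1.008055, Gamma_qpp = -4.625022, Gamma_qpq = 1.571559, Gamma_qqq = -0.599464; k2 = (0.132251, 0.502427, 0.081262, 0.023369)
  k3: at (p, q) = (-0.490081, -0.712318), (dp/dtau, dq/dtau) = (0.131095, 0.501753); Gamma_ppp = -4.433016, Gamma_ppq = 1.892878, Gamma_pqq = -1.016024, Gamma_qpp = -4.632431, Gamma_qpq = 1.578408, Gamma_qqq = -0.605872; k3 = (0.131095, 0.501753, 0.082959, 0.024498)
  k4: at (p, q) = (-0.480336, -0.674737), (dp/dtau, dq/dtau) = (0.137444, 0.503675); Gamma_ppp = -4.395899, Gamma_ppq = 1.852580, Gamma_pqq = -0.958748, Gamma_qpp = -4.638759, Gamma_qpq = 1.553688, Gamma_qqq = -0.569661; k4 = (0.137444, 0.503675, 0.069768, 0.017032)
  Y <- Y + (h/6)(k1 + 2k2 + 2k3 + k4): p = -0.4803, q = -0.6747, dp/dtau = 0.1374, dq/dtau = 0.5036
step 2:
  k1: at (p, q) = (-0.480272, -0.674699), (dp/dtau, dq/dtau) = (0.137372, 0.503628); Gamma_ppp = -4.396997, Gamma_ppq = 1.853357, Gamma_pqq = -0.959560, Gamma_qpp = -4.639578, Gamma_qpq = 1.554416, Gamma_qqq = -0.570325; k1 = (0.137372, 0.503628, 0.069913, 0.017129)
  k2: at (p, q) = (-0.469969, -0.636927), (dp/dtau, dq/dtau) = (0.142616, 0.504913); Gamma_ppp = -4.369419, Gamma_ppq = 1.820834, Gamma_pqq = -0.912105, Gamma_qpp = -4.651582, Gamma_qpq = 1.536275, Gamma_qqq = -0.541106; k2 = (0.142616, 0.504913, 0.059169, 0.011308)
  k3: at (p, q) = (-0.469575, -0.636831), (dp/dtau, dq/dtau) = (0.141810, 0.504476); Gamma_ppp = -4.376972, Gamma_ppq = 1.826168, Gamma_pqq = -0.917659, Gamma_qpp = -4.657151, Gamma_qpq = 1.541269, Gamma_qqq = -0.545650; k3 = (0.141810, 0.504476, 0.060275, 0.011998)
  k4: at (p, q) = (-0.459000, -0.599028), (dp/dtau, dq/dtau) = (0.146413, 0.505428); Gamma_ppp = -4.353879, Gamma_ppq = 1.797543, Gamma_pqq = -0.875586, Gamma_qpp = -4.671378, Gamma_qpq = 1.526284, Gamma_qqq = -0.520020; k4 = (0.146413, 0.505428, 0.050967, 0.007088)
  Y <- Y + (h/6)(k1 + 2k2 + 2k3 + k4): p = -0.4590, q = -0.5990, dp/dtau = 0.1464, dq/dtau = 0.5054


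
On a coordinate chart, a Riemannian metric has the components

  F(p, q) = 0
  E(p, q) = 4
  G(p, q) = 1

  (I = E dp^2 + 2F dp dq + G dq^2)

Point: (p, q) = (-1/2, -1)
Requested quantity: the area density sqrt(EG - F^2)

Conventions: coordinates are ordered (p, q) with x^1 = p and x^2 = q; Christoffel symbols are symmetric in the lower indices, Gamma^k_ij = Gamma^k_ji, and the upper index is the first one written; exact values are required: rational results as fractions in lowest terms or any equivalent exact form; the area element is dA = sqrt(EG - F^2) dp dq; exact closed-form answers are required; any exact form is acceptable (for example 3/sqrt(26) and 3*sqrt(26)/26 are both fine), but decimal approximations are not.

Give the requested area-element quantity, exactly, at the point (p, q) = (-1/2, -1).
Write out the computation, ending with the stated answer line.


E = 4, F = 0, G = 1; EG - F^2 = 4

Answer: sqrt(EG - F^2) = 2


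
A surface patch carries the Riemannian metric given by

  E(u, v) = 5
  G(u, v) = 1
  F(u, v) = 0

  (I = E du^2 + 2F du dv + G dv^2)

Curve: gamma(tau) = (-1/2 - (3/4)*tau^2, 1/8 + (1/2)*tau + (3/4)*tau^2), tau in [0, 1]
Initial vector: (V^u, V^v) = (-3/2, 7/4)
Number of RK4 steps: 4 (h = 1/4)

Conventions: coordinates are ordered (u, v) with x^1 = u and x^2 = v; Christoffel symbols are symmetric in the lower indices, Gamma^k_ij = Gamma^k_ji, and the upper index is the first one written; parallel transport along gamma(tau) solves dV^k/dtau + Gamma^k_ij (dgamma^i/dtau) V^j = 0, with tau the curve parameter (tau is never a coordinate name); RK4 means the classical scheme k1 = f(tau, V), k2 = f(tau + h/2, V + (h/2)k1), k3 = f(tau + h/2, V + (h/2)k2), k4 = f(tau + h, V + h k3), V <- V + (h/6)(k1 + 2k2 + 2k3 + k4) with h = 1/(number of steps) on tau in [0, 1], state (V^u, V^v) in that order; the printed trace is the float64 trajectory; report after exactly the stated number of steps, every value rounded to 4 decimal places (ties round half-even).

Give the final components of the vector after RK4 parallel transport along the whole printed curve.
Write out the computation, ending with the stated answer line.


gamma'(tau) = (-(3/2)*tau, 1/2 + (3/2)*tau); f(tau, V)^k = -Gamma^k_ij(gamma(tau)) gamma'^i(tau) V^j; h = 1/4; intermediate values shown to 6 dp
curve data and Christoffel symbols at the stage parameters:
  tau = 0.000000: gamma = (-0.500000, 0.125000), gamma' = (0.000000, 0.500000); Gamma_uuu = 0.000000, Gamma_uuv = 0.000000, Gamma_uvv = 0.000000, Gamma_vuu = 0.000000, Gamma_vuv = 0.000000, Gamma_vvv = 0.000000
  tau = 0.125000: gamma = (-0.511719, 0.199219), gamma' = (-0.187500, 0.687500); Gamma_uuu = 0.000000, Gamma_uuv = 0.000000, Gamma_uvv = 0.000000, Gamma_vuu = 0.000000, Gamma_vuv = 0.000000, Gamma_vvv = 0.000000
  tau = 0.250000: gamma = (-0.546875, 0.296875), gamma' = (-0.375000, 0.875000); Gamma_uuu = 0.000000, Gamma_uuv = 0.000000, Gamma_uvv = 0.000000, Gamma_vuu = 0.000000, Gamma_vuv = 0.000000, Gamma_vvv = 0.000000
  tau = 0.375000: gamma = (-0.605469, 0.417969), gamma' = (-0.562500, 1.062500); Gamma_uuu = 0.000000, Gamma_uuv = 0.000000, Gamma_uvv = 0.000000, Gamma_vuu = 0.000000, Gamma_vuv = 0.000000, Gamma_vvv = 0.000000
  tau = 0.500000: gamma = (-0.687500, 0.562500), gamma' = (-0.750000, 1.250000); Gamma_uuu = 0.000000, Gamma_uuv = 0.000000, Gamma_uvv = 0.000000, Gamma_vuu = 0.000000, Gamma_vuv = 0.000000, Gamma_vvv = 0.000000
  tau = 0.625000: gamma = (-0.792969, 0.730469), gamma' = (-0.937500, 1.437500); Gamma_uuu = 0.000000, Gamma_uuv = 0.000000, Gamma_uvv = 0.000000, Gamma_vuu = 0.000000, Gamma_vuv = 0.000000, Gamma_vvv = 0.000000
  tau = 0.750000: gamma = (-0.921875, 0.921875), gamma' = (-1.125000, 1.625000); Gamma_uuu = 0.000000, Gamma_uuv = 0.000000, Gamma_uvv = 0.000000, Gamma_vuu = 0.000000, Gamma_vuv = 0.000000, Gamma_vvv = 0.000000
  tau = 0.875000: gamma = (-1.074219, 1.136719), gamma' = (-1.312500, 1.812500); Gamma_uuu = 0.000000, Gamma_uuv = 0.000000, Gamma_uvv = 0.000000, Gamma_vuu = 0.000000, Gamma_vuv = 0.000000, Gamma_vvv = 0.000000
  tau = 1.000000: gamma = (-1.250000, 1.375000), gamma' = (-1.500000, 2.000000); Gamma_uuu = 0.000000, Gamma_uuv = 0.000000, Gamma_uvv = 0.000000, Gamma_vuu = 0.000000, Gamma_vuv = 0.000000, Gamma_vvv = 0.000000
step 0: V^u = -1.5000, V^v = 1.7500
step 1: k1 = (0.000000, 0.000000), k2 = (0.000000, 0.000000), k3 = (0.000000, 0.000000), k4 = (0.000000, 0.000000); V <- V + (h/6)(k1 + 2k2 + 2k3 + k4): V^u = -1.5000, V^v = 1.7500
step 2: k1 = (0.000000, 0.000000), k2 = (0.000000, 0.000000), k3 = (0.000000, 0.000000), k4 = (0.000000, 0.000000); V <- V + (h/6)(k1 + 2k2 + 2k3 + k4): V^u = -1.5000, V^v = 1.7500
step 3: k1 = (0.000000, 0.000000), k2 = (0.000000, 0.000000), k3 = (0.000000, 0.000000), k4 = (0.000000, 0.000000); V <- V + (h/6)(k1 + 2k2 + 2k3 + k4): V^u = -1.5000, V^v = 1.7500
step 4: k1 = (0.000000, 0.000000), k2 = (0.000000, 0.000000), k3 = (0.000000, 0.000000), k4 = (0.000000, 0.000000); V <- V + (h/6)(k1 + 2k2 + 2k3 + k4): V^u = -1.5000, V^v = 1.7500

Answer: V^u = -1.5000, V^v = 1.7500


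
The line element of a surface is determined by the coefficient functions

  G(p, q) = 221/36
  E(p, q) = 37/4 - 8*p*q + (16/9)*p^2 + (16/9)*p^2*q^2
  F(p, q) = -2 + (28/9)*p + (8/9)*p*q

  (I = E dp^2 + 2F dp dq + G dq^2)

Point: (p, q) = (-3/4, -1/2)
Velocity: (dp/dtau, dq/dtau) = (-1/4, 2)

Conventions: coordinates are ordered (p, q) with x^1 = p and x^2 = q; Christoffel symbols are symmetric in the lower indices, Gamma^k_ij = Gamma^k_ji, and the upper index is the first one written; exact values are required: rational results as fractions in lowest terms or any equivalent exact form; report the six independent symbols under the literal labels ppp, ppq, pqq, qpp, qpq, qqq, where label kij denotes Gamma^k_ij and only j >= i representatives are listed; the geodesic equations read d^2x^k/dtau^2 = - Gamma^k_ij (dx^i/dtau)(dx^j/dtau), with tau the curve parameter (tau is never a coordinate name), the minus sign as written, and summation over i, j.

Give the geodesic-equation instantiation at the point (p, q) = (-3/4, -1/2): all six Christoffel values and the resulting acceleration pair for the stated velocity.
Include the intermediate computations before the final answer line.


E = 15/2, F = -4, G = 221/36 at the point
E_p = 2/3, E_q = 5, F_p = 8/3, F_q = -2/3, G_p = 0, G_q = 0
EG - F^2 = 721/24;  g^inv = (24/721) * [[221/36, 4], [4, 15/2]]
first-kind symbols [ij,l] = (1/2)(d_i g_jl + d_j g_il - d_l g_ij): [pp,p] = E_p/2 = 1/3, [pp,q] = F_p - E_q/2 = 1/6, [pq,p] = E_q/2 = 5/2, [pq,q] = G_p/2 = 0, [qq,p] = F_q - G_p/2 = -2/3, [qq,q] = G_q/2 = 0
Gamma^p_ij = (G*[ij,p] - F*[ij,q])/(EG - F^2), Gamma^q_ij = (E*[ij,q] - F*[ij,p])/(EG - F^2)
Gamma_ppp = 586/6489, Gamma_ppq = 1105/2163, Gamma_pqq = -884/6489, Gamma_qpp = 62/721, Gamma_qpq = 240/721, Gamma_qqq = -64/721
d^2p/dtau^2 = -(Gamma_ppp*(-1/4)^2 + 2*Gamma_ppq*(-1/4)*(2) + Gamma_pqq*(2)^2) = 54515/51912
d^2q/dtau^2 = -(Gamma_qpp*(-1/4)^2 + 2*Gamma_qpq*(-1/4)*(2) + Gamma_qqq*(2)^2) = 3937/5768

Answer: Gamma_ppp = 586/6489, Gamma_ppq = 1105/2163, Gamma_pqq = -884/6489, Gamma_qpp = 62/721, Gamma_qpq = 240/721, Gamma_qqq = -64/721; accelerations (d^2p/dtau^2, d^2q/dtau^2) = (54515/51912, 3937/5768)


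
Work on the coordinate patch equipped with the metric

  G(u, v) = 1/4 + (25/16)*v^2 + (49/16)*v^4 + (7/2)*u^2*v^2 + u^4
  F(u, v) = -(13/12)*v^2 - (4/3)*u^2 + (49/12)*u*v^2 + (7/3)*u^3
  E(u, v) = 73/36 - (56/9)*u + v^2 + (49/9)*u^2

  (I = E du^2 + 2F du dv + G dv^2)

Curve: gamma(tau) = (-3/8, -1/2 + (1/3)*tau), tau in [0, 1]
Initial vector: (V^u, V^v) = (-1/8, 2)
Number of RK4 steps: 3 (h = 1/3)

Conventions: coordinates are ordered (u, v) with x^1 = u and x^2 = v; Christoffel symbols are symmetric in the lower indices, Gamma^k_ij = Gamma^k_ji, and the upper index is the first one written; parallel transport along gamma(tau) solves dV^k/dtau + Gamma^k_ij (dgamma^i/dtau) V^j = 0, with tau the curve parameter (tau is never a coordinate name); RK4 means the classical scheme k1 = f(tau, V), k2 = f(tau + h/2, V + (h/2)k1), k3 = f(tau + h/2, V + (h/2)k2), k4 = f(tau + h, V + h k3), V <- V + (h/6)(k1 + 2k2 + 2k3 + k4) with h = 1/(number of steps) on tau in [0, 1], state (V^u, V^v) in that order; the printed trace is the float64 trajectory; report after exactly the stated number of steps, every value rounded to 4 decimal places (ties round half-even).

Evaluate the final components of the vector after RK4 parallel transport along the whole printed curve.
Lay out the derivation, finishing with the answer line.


gamma'(tau) = (0, 1/3); f(tau, V)^k = -Gamma^k_ij(gamma(tau)) gamma'^i(tau) V^j; h = 1/3; intermediate values shown to 6 dp
curve data and Christoffel symbols at the stage parameters:
  tau = 0.000000: gamma = (-0.375000, -0.500000), gamma' = (0.000000, 0.333333); Gamma_uuu = -0.381159, Gamma_uuv = -0.210001, Gamma_uvv = 0.288219, Gamma_vuu = 3.218634, Gamma_vuv = -0.652483, Gamma_vvv = -1.554152
  tau = 0.166667: gamma = (-0.375000, -0.444444), gamma' = (0.000000, 0.333333); Gamma_uuu = -0.400456, Gamma_uuv = -0.184537, Gamma_uvv = 0.264268, Gamma_vuu = 3.652498, Gamma_vuv = -0.650635, Gamma_vvv = -1.549885
  tau = 0.333333: gamma = (-0.375000, -0.388889), gamma' = (0.000000, 0.333333); Gamma_uuu = -0.422722, Gamma_uuv = -0.159299, Gamma_uvv = 0.239263, Gamma_vuu = 4.138554, Gamma_vuv = -0.640099, Gamma_vvv = -1.522329
  tau = 0.500000: gamma = (-0.375000, -0.333333), gamma' = (0.000000, 0.333333); Gamma_uuu = -0.447951, Gamma_uuv = -0.134803, Gamma_uvv = 0.212925, Gamma_vuu = 4.669247, Gamma_vuv = -0.620147, Gamma_vvv = -1.462574
  tau = 0.666667: gamma = (-0.375000, -0.277778), gamma' = (0.000000, 0.333333); Gamma_uuu = -0.475747, Gamma_uuv = -0.111554, Gamma_uvv = 0.184982, Gamma_vuu = 5.225635, Gamma_vuv = -0.590954, Gamma_vvv = -1.359899
  tau = 0.833333: gamma = (-0.375000, -0.222222), gamma' = (0.000000, 0.333333); Gamma_uuu = -0.505163, Gamma_uuv = -0.090000, Gamma_uvv = 0.155218, Gamma_vuu = 5.772606, Gamma_vuv = -0.554127, Gamma_vvv = -1.202950
  tau = 1.000000: gamma = (-0.375000, -0.166667), gamma' = (0.000000, 0.333333); Gamma_uuu = -0.534592, Gamma_uuv = -0.070480, Gamma_uvv = 0.123578, Gamma_vuu = 6.256209, Gamma_vuv = -0.513142, Gamma_vvv = -0.982502
step 0: V^u = -0.1250, V^v = 2.0000
step 1: k1 = (-0.200896, 1.008915), k2 = (-0.200740, 1.085757), k3 = (-0.201867, 1.092379), k4 = (-0.198760, 1.158632); V <- V + (h/6)(k1 + 2k2 + 2k3 + k4): V^u = -0.1919, V^v = 2.3624
step 2: k1 = (-0.198606, 1.157848), k2 = (-0.191482, 1.199306), k3 = (-0.191919, 1.202920), k4 = (-0.179909, 1.202242); V <- V + (h/6)(k1 + 2k2 + 2k3 + k4): V^u = -0.2556, V^v = 2.7605
step 3: k1 = (-0.179715, 1.200976), k2 = (-0.161747, 1.134424), k3 = (-0.161083, 1.130530), k4 = (-0.136500, 0.974572); V <- V + (h/6)(k1 + 2k2 + 2k3 + k4): V^u = -0.3090, V^v = 3.1330

Answer: V^u = -0.3090, V^v = 3.1330


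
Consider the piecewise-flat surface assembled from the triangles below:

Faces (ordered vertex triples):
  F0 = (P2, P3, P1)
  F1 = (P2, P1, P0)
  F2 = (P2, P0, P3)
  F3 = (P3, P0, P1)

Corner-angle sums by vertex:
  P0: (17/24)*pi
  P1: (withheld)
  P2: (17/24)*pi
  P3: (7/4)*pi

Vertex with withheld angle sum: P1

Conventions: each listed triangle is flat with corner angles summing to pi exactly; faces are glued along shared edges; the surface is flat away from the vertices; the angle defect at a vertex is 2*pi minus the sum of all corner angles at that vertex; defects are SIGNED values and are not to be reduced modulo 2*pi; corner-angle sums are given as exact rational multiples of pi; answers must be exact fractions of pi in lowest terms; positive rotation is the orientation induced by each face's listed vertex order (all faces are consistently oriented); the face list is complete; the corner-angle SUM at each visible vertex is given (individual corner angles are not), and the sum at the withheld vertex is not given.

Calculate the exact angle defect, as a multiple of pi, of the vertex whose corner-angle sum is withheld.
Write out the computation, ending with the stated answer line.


V = 4, E = 6, F = 4; chi = V - E + F = 2
Gauss-Bonnet: total defect = 2*pi*chi = 4*pi; visible defects sum to (17/6)*pi

Answer: defect(P1) = (7/6)*pi


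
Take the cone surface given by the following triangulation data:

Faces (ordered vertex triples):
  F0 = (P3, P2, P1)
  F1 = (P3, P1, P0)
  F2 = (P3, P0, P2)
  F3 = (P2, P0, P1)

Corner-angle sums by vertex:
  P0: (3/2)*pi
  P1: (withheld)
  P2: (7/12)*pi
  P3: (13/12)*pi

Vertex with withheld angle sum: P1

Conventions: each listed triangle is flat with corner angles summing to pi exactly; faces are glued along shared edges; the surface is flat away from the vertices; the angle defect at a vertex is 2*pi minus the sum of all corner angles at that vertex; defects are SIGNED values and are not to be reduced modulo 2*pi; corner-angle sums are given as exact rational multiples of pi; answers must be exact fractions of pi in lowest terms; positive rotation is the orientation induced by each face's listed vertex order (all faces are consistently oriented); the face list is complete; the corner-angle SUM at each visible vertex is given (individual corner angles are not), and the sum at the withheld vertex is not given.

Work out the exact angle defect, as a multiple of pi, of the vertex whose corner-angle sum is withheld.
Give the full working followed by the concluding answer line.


V = 4, E = 6, F = 4; chi = V - E + F = 2
Gauss-Bonnet: total defect = 2*pi*chi = 4*pi; visible defects sum to (17/6)*pi

Answer: defect(P1) = (7/6)*pi


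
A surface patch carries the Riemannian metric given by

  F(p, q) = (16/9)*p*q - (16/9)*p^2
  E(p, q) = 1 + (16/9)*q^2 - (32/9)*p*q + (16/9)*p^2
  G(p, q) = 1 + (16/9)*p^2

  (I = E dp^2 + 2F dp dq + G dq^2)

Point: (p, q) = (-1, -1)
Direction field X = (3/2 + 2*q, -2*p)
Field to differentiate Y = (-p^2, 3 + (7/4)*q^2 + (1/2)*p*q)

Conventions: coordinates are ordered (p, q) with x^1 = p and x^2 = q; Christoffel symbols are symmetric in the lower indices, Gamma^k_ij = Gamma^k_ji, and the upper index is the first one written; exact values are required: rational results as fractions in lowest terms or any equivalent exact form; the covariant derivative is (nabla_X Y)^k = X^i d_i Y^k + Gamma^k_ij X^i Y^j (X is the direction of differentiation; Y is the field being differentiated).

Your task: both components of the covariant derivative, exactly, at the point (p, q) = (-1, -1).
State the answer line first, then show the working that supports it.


Answer: (nabla_X Y)^p = -1, (nabla_X Y)^q = -447/100

E = 1, F = 0, G = 25/9 at the point
E_p = 0, E_q = 0, F_p = 16/9, F_q = -16/9, G_p = -32/9, G_q = 0
EG - F^2 = 25/9;  g^inv = (9/25) * [[25/9, 0], [0, 1]]
first-kind symbols [ij,l] = (1/2)(d_i g_jl + d_j g_il - d_l g_ij): [pp,p] = E_p/2 = 0, [pp,q] = F_p - E_q/2 = 16/9, [pq,p] = E_q/2 = 0, [pq,q] = G_p/2 = -16/9, [qq,p] = F_q - G_p/2 = 0, [qq,q] = G_q/2 = 0
Gamma^p_ij = (G*[ij,p] - F*[ij,q])/(EG - F^2), Gamma^q_ij = (E*[ij,q] - F*[ij,p])/(EG - F^2)
Gamma_ppp = 0, Gamma_ppq = 0, Gamma_pqq = 0, Gamma_qpp = 16/25, Gamma_qpq = -16/25, Gamma_qqq = 0
X = (-1/2, 2), Y = (-1, 21/4) at the point


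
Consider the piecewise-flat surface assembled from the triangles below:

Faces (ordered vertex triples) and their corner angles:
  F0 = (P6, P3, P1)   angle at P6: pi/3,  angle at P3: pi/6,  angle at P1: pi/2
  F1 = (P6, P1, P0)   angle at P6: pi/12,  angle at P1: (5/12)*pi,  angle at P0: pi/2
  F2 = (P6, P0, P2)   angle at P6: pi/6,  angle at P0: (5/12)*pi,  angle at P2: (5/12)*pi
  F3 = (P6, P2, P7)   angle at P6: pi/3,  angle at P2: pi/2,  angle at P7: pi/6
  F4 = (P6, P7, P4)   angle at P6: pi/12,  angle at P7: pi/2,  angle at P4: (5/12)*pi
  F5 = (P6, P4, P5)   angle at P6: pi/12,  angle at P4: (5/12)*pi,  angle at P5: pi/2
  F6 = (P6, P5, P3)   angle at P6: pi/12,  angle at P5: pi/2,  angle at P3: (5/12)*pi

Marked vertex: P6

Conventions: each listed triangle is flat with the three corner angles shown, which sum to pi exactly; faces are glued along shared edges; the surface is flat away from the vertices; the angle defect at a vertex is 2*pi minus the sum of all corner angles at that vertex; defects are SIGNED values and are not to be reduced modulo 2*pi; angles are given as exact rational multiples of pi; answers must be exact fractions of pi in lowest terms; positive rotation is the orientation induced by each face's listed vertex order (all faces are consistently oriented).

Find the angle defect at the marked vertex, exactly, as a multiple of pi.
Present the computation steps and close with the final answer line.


Sum of corner angles at P6: (7/6)*pi
defect = 2*pi - (7/6)*pi

Answer: defect(P6) = (5/6)*pi


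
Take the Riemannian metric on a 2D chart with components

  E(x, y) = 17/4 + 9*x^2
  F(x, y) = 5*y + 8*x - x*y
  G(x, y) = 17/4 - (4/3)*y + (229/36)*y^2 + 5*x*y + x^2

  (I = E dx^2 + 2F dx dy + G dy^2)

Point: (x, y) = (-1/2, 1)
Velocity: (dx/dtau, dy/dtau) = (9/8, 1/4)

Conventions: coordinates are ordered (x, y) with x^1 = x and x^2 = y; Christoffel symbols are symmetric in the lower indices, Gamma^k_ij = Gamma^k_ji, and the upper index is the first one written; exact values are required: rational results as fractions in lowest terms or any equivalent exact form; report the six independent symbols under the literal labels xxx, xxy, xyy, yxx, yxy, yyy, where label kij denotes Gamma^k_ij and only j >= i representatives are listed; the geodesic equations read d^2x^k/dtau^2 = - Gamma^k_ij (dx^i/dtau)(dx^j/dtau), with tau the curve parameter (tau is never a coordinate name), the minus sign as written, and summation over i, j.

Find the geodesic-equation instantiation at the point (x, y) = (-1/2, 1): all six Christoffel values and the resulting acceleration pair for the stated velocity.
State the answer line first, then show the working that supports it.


Answer: Gamma_xxx = -3033/3127, Gamma_xxy = -216/3127, Gamma_xyy = 1291/3127, Gamma_yxx = 3762/3127, Gamma_yxy = 936/3127, Gamma_yyy = 1702/3127; accelerations (d^2x/dtau^2, d^2y/dtau^2) = (248285/200128, -172613/100064)

E = 13/2, F = 3/2, G = 253/36 at the point
E_x = -9, E_y = 0, F_x = 7, F_y = 11/2, G_x = 4, G_y = 80/9
EG - F^2 = 3127/72;  g^inv = (72/3127) * [[253/36, -3/2], [-3/2, 13/2]]
first-kind symbols [ij,l] = (1/2)(d_i g_jl + d_j g_il - d_l g_ij): [xx,x] = E_x/2 = -9/2, [xx,y] = F_x - E_y/2 = 7, [xy,x] = E_y/2 = 0, [xy,y] = G_x/2 = 2, [yy,x] = F_y - G_x/2 = 7/2, [yy,y] = G_y/2 = 40/9
Gamma^x_ij = (G*[ij,x] - F*[ij,y])/(EG - F^2), Gamma^y_ij = (E*[ij,y] - F*[ij,x])/(EG - F^2)
Gamma_xxx = -3033/3127, Gamma_xxy = -216/3127, Gamma_xyy = 1291/3127, Gamma_yxx = 3762/3127, Gamma_yxy = 936/3127, Gamma_yyy = 1702/3127
d^2x/dtau^2 = -(Gamma_xxx*(9/8)^2 + 2*Gamma_xxy*(9/8)*(1/4) + Gamma_xyy*(1/4)^2) = 248285/200128
d^2y/dtau^2 = -(Gamma_yxx*(9/8)^2 + 2*Gamma_yxy*(9/8)*(1/4) + Gamma_yyy*(1/4)^2) = -172613/100064


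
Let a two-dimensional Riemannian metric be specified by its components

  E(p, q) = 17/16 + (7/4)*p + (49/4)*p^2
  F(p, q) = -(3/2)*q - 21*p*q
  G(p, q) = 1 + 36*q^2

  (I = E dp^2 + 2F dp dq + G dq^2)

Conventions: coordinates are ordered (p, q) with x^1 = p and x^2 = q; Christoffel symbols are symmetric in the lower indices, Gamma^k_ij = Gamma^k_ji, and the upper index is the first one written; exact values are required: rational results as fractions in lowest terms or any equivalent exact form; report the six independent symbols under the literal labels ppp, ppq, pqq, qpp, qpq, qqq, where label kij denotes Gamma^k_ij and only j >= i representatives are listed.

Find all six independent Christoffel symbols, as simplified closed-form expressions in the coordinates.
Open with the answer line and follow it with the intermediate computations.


Answer: Gamma_ppp = (196*p + 14)/(196*p^2 + 28*p + 576*q^2 + 17), Gamma_ppq = 0, Gamma_pqq = (-336*p - 24)/(196*p^2 + 28*p + 576*q^2 + 17), Gamma_qpp = -336*q/(196*p^2 + 28*p + 576*q^2 + 17), Gamma_qpq = 0, Gamma_qqq = 576*q/(196*p^2 + 28*p + 576*q^2 + 17)

E = 17/16 + (7/4)*p + (49/4)*p^2; F = -(3/2)*q - 21*p*q; G = 1 + 36*q^2
Gamma^k_ij = (1/2) g^{kl} (d_i g_jl + d_j g_il - d_l g_ij), with g^inv = (1/(EG-F^2)) [[G, -F], [-F, E]]
first partials: E_p = 7/4 + (49/2)*p, E_q = 0, F_p = -21*q, F_q = -3/2 - 21*p, G_p = 0, G_q = 72*q
D = EG - F^2 = 17/16 + (7/4)*p + 36*q^2 + (49/4)*p^2
expanded: Gamma^p_pp = (G E_p - 2F F_p + F E_q)/(2D), Gamma^p_pq = (G E_q - F G_p)/(2D), Gamma^p_qq = (2G F_q - G G_p - F G_q)/(2D), Gamma^q_pp = (2E F_p - E E_q - F E_p)/(2D), Gamma^q_pq = (E G_p - F E_q)/(2D), Gamma^q_qq = (E G_q - 2F F_q + F G_p)/(2D); substitute and cancel common factors


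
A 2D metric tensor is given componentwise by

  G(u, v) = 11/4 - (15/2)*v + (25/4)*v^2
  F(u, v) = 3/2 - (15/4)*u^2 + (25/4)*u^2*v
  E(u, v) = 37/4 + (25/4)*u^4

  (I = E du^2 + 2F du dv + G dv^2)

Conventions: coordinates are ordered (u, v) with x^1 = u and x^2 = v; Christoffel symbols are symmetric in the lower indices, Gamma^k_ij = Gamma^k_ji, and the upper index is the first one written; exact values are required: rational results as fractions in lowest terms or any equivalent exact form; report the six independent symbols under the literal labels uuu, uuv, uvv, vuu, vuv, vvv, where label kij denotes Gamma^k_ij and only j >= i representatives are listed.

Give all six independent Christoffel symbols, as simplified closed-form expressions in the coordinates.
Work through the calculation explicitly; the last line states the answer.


E = 37/4 + (25/4)*u^4; F = 3/2 - (15/4)*u^2 + (25/4)*u^2*v; G = 11/4 - (15/2)*v + (25/4)*v^2
Gamma^k_ij = (1/2) g^{kl} (d_i g_jl + d_j g_il - d_l g_ij), with g^inv = (1/(EG-F^2)) [[G, -F], [-F, E]]
first partials: E_u = 25*u^3, E_v = 0, F_u = -(15/2)*u + (25/2)*u*v, F_v = (25/4)*u^2, G_u = 0, G_v = -15/2 + (25/2)*v
D = EG - F^2 = 371/16 - (555/8)*v + (925/16)*v^2 + (45/4)*u^2 - (75/4)*u^2*v + (25/8)*u^4
expanded: Gamma^u_uu = (G E_u - 2F F_u + F E_v)/(2D), Gamma^u_uv = (G E_v - F G_u)/(2D), Gamma^u_vv = (2G F_v - G G_u - F G_v)/(2D), Gamma^v_uu = (2E F_u - E E_v - F E_u)/(2D), Gamma^v_uv = (E G_u - F E_v)/(2D), Gamma^v_vv = (E G_v - 2F F_v + F G_u)/(2D); substitute and cancel common factors

Answer: Gamma_uuu = (100*u^3 - 300*u*v + 180*u)/(50*u^4 - 300*u^2*v + 180*u^2 + 925*v^2 - 1110*v + 371), Gamma_uuv = 0, Gamma_uvv = (50*u^2 - 150*v + 90)/(50*u^4 - 300*u^2*v + 180*u^2 + 925*v^2 - 1110*v + 371), Gamma_vuu = (-300*u^3 + 1850*u*v - 1110*u)/(50*u^4 - 300*u^2*v + 180*u^2 + 925*v^2 - 1110*v + 371), Gamma_vuv = 0, Gamma_vvv = (-150*u^2 + 925*v - 555)/(50*u^4 - 300*u^2*v + 180*u^2 + 925*v^2 - 1110*v + 371)


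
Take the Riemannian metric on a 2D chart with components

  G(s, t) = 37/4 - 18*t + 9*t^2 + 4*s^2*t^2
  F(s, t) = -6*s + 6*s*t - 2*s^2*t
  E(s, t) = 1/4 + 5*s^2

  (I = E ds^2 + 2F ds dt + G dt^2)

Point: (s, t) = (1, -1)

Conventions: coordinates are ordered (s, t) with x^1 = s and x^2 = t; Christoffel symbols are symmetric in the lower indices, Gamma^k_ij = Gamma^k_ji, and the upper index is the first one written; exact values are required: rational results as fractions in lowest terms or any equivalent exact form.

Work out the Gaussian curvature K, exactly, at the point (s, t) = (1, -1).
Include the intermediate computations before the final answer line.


E = 21/4, F = -10, G = 161/4, EG - F^2 = 1781/16 at the point
E_s = 10, E_t = 0, F_s = -8, F_t = 4, G_s = 8, G_t = -44
E_tt = 0, F_st = 2, G_ss = 8
Evaluate Brioschi's two determinant matrices M1, M2 and divide by (EG - F^2)^2.
M1 = [[-E_tt/2 + F_st - G_ss/2, E_s/2, F_s - E_t/2], [F_t - G_s/2, E, F], [G_t/2, F, G]] = [[-2, 5, -8], [0, 21/4, -10], [-22, -10, 161/4]]; det M1 = -373/8
M2 = [[0, E_t/2, G_s/2], [E_t/2, E, F], [G_s/2, F, G]] = [[0, 0, 4], [0, 21/4, -10], [4, -10, 161/4]]; det M2 = -84
det M1 - det M2 = 299/8; K = 299/8 / (1781/16)^2 = 736/243997

Answer: K = 736/243997


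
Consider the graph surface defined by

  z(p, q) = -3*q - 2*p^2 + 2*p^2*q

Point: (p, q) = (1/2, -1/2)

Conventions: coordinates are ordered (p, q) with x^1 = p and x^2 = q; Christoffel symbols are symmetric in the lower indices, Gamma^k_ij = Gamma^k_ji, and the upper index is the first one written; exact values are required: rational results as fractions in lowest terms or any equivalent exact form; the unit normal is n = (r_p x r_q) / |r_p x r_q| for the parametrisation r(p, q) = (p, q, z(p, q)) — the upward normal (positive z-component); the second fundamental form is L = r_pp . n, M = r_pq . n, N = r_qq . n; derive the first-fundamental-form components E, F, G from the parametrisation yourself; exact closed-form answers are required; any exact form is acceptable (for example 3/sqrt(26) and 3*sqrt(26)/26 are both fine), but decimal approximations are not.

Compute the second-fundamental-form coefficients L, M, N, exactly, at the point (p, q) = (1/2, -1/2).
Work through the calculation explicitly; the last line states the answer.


z_p = -3, z_q = -5/2, z_pp = -6, z_pq = 2, z_qq = 0
E = 10, F = 15/2, G = 29/4; answer radicand W^2 = 65/4
unnormalised second-form numerators: l = -6, m = 2, n = 0; L = l/sqrt(65/4), and similarly M = m/sqrt(W^2), N = n/sqrt(W^2)

Answer: L = -12*sqrt(65)/65, M = 4*sqrt(65)/65, N = 0


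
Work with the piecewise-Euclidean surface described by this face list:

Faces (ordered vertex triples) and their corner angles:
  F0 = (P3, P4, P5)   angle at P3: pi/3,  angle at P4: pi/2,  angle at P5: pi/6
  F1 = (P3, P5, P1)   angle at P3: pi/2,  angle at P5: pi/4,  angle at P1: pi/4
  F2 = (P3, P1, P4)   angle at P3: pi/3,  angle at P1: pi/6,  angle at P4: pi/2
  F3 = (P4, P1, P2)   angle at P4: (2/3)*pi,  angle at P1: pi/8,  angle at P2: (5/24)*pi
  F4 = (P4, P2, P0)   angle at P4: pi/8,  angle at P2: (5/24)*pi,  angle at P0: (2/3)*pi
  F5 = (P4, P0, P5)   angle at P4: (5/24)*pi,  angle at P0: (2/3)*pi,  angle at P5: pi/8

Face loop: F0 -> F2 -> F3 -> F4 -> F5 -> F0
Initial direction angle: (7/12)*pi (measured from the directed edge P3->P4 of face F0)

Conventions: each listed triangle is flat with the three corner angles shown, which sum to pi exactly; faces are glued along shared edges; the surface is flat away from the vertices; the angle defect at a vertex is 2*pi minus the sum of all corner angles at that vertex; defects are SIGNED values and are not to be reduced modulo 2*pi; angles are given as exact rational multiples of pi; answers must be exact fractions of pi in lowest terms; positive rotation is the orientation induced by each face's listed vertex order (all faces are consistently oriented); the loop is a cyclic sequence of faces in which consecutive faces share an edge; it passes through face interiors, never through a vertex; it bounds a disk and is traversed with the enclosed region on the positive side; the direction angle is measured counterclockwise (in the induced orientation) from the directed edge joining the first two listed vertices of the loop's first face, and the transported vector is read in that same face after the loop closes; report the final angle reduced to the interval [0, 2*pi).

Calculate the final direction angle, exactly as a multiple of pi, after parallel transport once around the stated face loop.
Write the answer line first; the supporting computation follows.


Answer: final direction angle = (7/12)*pi

enclosed vertex P4: corner angles sum to 2*pi, defect = 2*pi - 2*pi = 0
the rotation equals the total enclosed defect, so the final angle is initial + defects (mod 2*pi)
final angle = (7/12)*pi + 0 = (7/12)*pi (mod 2*pi)


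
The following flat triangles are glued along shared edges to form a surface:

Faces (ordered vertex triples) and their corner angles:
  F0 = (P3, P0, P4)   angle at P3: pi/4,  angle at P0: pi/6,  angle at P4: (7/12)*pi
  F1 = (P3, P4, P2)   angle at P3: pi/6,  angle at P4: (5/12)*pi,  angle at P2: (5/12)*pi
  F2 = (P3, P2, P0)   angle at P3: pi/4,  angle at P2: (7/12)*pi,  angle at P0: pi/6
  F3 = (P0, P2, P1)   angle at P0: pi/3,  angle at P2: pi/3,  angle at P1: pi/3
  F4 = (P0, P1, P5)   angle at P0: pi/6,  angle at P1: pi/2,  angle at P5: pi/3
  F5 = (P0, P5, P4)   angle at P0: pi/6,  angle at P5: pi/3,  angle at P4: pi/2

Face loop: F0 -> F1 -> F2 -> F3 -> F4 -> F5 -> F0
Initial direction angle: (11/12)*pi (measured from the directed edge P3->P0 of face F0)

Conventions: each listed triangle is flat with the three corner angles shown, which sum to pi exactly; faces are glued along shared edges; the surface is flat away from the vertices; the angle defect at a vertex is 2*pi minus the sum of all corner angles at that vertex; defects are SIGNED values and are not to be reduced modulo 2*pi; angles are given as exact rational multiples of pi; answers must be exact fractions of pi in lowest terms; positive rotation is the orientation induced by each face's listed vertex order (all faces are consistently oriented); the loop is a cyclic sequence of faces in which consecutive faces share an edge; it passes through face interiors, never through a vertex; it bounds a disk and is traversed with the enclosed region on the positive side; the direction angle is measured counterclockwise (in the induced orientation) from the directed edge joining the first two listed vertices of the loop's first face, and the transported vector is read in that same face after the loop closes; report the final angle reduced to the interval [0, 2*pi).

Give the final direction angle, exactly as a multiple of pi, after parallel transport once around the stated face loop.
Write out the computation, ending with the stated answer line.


enclosed vertex P0: corner angles sum to pi, defect = 2*pi - pi = pi
enclosed vertex P3: corner angles sum to (2/3)*pi, defect = 2*pi - (2/3)*pi = (4/3)*pi
the rotation equals the total enclosed defect, so the final angle is initial + defects (mod 2*pi)
final angle = (11/12)*pi + (7/3)*pi = (5/4)*pi (mod 2*pi)

Answer: final direction angle = (5/4)*pi


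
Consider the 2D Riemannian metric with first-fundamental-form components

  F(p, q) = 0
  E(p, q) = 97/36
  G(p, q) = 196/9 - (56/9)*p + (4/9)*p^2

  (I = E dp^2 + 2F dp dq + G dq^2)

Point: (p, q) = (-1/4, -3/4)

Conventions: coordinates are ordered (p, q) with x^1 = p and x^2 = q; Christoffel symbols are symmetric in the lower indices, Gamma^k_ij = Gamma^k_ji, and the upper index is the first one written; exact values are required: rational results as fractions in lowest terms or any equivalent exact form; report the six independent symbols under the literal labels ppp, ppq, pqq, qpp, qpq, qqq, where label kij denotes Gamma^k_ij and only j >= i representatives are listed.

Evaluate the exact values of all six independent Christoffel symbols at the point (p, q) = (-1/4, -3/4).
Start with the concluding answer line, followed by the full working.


Answer: Gamma_ppp = 0, Gamma_ppq = 0, Gamma_pqq = 116/97, Gamma_qpp = 0, Gamma_qpq = -4/29, Gamma_qqq = 0

E = 97/36, F = 0, G = 841/36 at the point
E_p = 0, E_q = 0, F_p = 0, F_q = 0, G_p = -58/9, G_q = 0
EG - F^2 = 81577/1296;  g^inv = (1296/81577) * [[841/36, 0], [0, 97/36]]
first-kind symbols [ij,l] = (1/2)(d_i g_jl + d_j g_il - d_l g_ij): [pp,p] = E_p/2 = 0, [pp,q] = F_p - E_q/2 = 0, [pq,p] = E_q/2 = 0, [pq,q] = G_p/2 = -29/9, [qq,p] = F_q - G_p/2 = 29/9, [qq,q] = G_q/2 = 0
Gamma^p_ij = (G*[ij,p] - F*[ij,q])/(EG - F^2), Gamma^q_ij = (E*[ij,q] - F*[ij,p])/(EG - F^2)


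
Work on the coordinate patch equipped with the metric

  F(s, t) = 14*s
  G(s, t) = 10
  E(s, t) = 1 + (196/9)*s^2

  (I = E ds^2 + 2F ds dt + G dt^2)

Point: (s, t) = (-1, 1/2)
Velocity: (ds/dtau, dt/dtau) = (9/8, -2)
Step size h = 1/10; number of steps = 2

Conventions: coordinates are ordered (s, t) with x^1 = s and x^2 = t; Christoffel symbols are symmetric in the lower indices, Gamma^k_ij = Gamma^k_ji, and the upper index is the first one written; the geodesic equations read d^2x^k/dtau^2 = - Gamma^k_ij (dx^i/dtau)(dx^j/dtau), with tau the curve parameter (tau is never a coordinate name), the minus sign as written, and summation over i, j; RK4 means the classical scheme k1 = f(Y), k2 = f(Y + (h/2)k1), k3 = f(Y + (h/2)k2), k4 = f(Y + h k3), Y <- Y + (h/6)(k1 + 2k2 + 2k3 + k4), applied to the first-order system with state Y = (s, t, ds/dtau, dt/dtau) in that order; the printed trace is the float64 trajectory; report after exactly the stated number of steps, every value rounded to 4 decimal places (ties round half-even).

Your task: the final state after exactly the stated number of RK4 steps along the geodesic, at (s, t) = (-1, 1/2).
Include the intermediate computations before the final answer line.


f(Y) = (ds/dtau, dt/dtau, -Gamma^s_ij Y'^i Y'^j, -Gamma^t_ij Y'^i Y'^j) with the Gammas evaluated at the stage position; h = 0.100000; intermediate values shown to 6 dp
step 0: s = -1.0000, t = 0.5000, ds/dtau = 1.1250, dt/dtau = -2.0000
step 1:
  k1: at (s, t) = (-1.000000, 0.500000), (ds/dtau, dt/dtau) = (1.125000, -2.000000); Gamma_sss = -0.685315, Gamma_sst = 0.000000, Gamma_stt = 0.000000, Gamma_tss = 0.440559, Gamma_tst = 0.000000, Gamma_ttt = 0.000000; k1 = (1.125000, -2.000000, 0.867351, -0.557583)
  k2: at (s, t) = (-0.943750, 0.400000), (ds/dtau, dt/dtau) = (1.168368, -2.027879); Gamma_sss = -0.699153, Gamma_sst = 0.000000, Gamma_stt = 0.000000, Gamma_tss = 0.476244, Gamma_tst = 0.000000, Gamma_ttt = 0.000000; k2 = (1.168368, -2.027879, 0.954402, -0.650113)
  k3: at (s, t) = (-0.941582, 0.398606), (ds/dtau, dt/dtau) = (1.172720, -2.032506); Gamma_sss = -0.699666, Gamma_sst = 0.000000, Gamma_stt = 0.000000, Gamma_tss = 0.477691, Gamma_tst = 0.000000, Gamma_ttt = 0.000000; k3 = (1.172720, -2.032506, 0.962231, -0.656955)
  k4: at (s, t) = (-0.882728, 0.296749), (ds/dtau, dt/dtau) = (1.221223, -2.065696); Gamma_sss = -0.712802, Gamma_sst = 0.000000, Gamma_stt = 0.000000, Gamma_tss = 0.519106, Gamma_tst = 0.000000, Gamma_ttt = 0.000000; k4 = (1.221223, -2.065696, 1.063062, -0.774188)
  Y <- Y + (h/6)(k1 + 2k2 + 2k3 + k4): s = -0.8829, t = 0.2969, ds/dtau = 1.2211, dt/dtau = -2.0658
step 2:
  k1: at (s, t) = (-0.882860, 0.296892), (ds/dtau, dt/dtau) = (1.221061, -2.065765); Gamma_sss = -0.712774, Gamma_sst = 0.000000, Gamma_stt = 0.000000, Gamma_tss = 0.519008, Gamma_tst = 0.000000, Gamma_ttt = 0.000000; k1 = (1.221061, -2.065765, 1.062739, -0.773837)
  k2: at (s, t) = (-0.821807, 0.193604), (ds/dtau, dt/dtau) = (1.274198, -2.104457); Gamma_sss = -0.724346, Gamma_sst = 0.000000, Gamma_stt = 0.000000, Gamma_tss = 0.566618, Gamma_tst = 0.000000, Gamma_ttt = 0.000000; k2 = (1.274198, -2.104457, 1.176034, -0.919951)
  k3: at (s, t) = (-0.819150, 0.191669), (ds/dtau, dt/dtau) = (1.279863, -2.111763); Gamma_sss = -0.724789, Gamma_sst = 0.000000, Gamma_stt = 0.000000, Gamma_tss = 0.568804, Gamma_tst = 0.000000, Gamma_ttt = 0.000000; k3 = (1.279863, -2.111763, 1.187241, -0.931729)
  k4: at (s, t) = (-0.754874, 0.085716), (ds/dtau, dt/dtau) = (1.339785, -2.158938); Gamma_sss = -0.733587, Gamma_sst = 0.000000, Gamma_stt = 0.000000, Gamma_tss = 0.624729, Gamma_tst = 0.000000, Gamma_ttt = 0.000000; k4 = (1.339785, -2.158938, 1.316806, -1.121404)
  Y <- Y + (h/6)(k1 + 2k2 + 2k3 + k4): s = -0.7550, t = 0.0859, ds/dtau = 1.3395, dt/dtau = -2.1591

Answer: s = -0.7550, t = 0.0859, ds/dtau = 1.3395, dt/dtau = -2.1591


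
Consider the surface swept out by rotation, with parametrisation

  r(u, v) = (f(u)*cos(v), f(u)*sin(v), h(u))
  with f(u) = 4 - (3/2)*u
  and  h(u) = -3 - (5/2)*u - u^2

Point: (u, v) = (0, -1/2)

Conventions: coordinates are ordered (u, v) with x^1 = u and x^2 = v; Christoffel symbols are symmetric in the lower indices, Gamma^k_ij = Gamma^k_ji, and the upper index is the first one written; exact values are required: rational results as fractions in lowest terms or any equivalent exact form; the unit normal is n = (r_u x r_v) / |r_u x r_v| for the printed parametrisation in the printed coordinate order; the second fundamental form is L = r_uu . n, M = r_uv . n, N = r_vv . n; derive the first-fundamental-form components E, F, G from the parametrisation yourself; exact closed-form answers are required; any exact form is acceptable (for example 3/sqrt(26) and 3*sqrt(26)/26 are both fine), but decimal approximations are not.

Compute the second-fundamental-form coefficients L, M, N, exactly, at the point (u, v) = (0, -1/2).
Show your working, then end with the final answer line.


f = 4, f' = -3/2, f'' = 0, h' = -5/2, h'' = -2
E = 17/2, F = 0, G = 16; answer radicand W^2 = 17/2
unnormalised second-form numerators: l = 3, m = 0, n = -10; L = l/sqrt(17/2), and similarly M = m/sqrt(W^2), N = n/sqrt(W^2)

Answer: L = 3*sqrt(34)/17, M = 0, N = -10*sqrt(34)/17
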